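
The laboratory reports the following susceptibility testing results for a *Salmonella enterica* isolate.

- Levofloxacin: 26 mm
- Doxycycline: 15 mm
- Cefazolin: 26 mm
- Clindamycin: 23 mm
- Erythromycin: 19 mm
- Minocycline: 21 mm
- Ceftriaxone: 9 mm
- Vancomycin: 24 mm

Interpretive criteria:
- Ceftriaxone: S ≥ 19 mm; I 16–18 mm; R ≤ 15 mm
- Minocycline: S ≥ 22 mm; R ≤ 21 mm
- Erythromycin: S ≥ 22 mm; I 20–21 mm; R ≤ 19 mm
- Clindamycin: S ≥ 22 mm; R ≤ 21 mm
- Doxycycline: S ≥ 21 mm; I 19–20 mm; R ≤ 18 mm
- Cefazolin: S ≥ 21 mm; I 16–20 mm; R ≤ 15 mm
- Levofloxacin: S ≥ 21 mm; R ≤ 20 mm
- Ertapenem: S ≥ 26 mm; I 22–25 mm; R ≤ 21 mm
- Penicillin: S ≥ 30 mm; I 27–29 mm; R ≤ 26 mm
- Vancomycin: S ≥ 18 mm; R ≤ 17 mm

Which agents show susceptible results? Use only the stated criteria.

levofloxacin, cefazolin, clindamycin, vancomycin

Levofloxacin: 26 mm is ≥ 21 mm → susceptible
Doxycycline (15 mm) ≤ 18 mm — Resistant
Cefazolin: 26 mm is ≥ 21 mm — susceptible
Clindamycin: 23 mm is ≥ 22 mm → S
Erythromycin: 19 mm is ≤ 19 mm ⇒ resistant
Minocycline (21 mm) ≤ 21 mm ⇒ Resistant
Ceftriaxone: 9 mm is ≤ 15 mm ⇒ Resistant
Vancomycin (24 mm) ≥ 18 mm ⇒ S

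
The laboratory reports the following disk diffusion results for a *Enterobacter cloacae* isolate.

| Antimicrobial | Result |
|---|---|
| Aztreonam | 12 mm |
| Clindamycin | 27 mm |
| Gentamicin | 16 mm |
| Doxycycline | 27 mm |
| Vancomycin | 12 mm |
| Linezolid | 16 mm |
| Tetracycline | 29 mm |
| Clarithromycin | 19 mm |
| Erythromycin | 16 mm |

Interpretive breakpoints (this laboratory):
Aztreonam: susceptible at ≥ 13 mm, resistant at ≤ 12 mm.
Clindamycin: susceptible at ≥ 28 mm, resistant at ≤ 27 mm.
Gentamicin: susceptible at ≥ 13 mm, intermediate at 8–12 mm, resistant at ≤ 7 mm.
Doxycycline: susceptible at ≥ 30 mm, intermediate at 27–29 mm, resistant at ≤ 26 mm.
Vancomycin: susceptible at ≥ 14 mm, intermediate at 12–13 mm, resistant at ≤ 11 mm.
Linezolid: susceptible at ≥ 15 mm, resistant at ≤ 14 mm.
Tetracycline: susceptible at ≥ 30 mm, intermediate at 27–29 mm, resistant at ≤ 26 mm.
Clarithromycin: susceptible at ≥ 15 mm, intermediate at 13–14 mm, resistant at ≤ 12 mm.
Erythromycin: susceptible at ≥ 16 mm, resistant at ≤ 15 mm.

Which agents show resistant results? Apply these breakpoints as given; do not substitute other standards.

aztreonam, clindamycin

Aztreonam (12 mm) ≤ 12 mm → R
Clindamycin 27 mm: ≤ 27 mm — R
Gentamicin: 16 mm is ≥ 13 mm — Susceptible
Doxycycline: 27 mm is in 27–29 mm — I
Vancomycin: 12 mm is in 12–13 mm ⇒ intermediate
Linezolid (16 mm) ≥ 15 mm — susceptible
Tetracycline: 29 mm is in 27–29 mm — intermediate
Clarithromycin: 19 mm is ≥ 15 mm → Susceptible
Erythromycin: 16 mm is ≥ 16 mm — Susceptible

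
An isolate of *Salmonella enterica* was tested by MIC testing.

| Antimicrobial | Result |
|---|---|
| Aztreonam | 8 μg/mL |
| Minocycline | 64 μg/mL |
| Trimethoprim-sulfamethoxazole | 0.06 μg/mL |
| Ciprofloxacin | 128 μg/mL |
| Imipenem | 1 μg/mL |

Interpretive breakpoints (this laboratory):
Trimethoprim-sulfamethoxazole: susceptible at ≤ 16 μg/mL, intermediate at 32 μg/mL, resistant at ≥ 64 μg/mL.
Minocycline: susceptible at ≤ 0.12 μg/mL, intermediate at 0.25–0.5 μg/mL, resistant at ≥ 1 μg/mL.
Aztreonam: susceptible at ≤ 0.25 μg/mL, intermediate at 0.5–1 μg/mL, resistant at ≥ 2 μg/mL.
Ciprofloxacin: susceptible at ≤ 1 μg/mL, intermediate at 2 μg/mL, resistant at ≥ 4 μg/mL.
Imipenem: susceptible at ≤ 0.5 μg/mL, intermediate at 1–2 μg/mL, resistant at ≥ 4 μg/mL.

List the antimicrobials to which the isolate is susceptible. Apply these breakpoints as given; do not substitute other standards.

Aztreonam 8 μg/mL: ≥ 2 μg/mL — resistant
Minocycline: 64 μg/mL is ≥ 1 μg/mL ⇒ Resistant
Trimethoprim-sulfamethoxazole: 0.06 μg/mL is ≤ 16 μg/mL — S
Ciprofloxacin (128 μg/mL) ≥ 4 μg/mL — resistant
Imipenem 1 μg/mL: in 1–2 μg/mL ⇒ Intermediate

trimethoprim-sulfamethoxazole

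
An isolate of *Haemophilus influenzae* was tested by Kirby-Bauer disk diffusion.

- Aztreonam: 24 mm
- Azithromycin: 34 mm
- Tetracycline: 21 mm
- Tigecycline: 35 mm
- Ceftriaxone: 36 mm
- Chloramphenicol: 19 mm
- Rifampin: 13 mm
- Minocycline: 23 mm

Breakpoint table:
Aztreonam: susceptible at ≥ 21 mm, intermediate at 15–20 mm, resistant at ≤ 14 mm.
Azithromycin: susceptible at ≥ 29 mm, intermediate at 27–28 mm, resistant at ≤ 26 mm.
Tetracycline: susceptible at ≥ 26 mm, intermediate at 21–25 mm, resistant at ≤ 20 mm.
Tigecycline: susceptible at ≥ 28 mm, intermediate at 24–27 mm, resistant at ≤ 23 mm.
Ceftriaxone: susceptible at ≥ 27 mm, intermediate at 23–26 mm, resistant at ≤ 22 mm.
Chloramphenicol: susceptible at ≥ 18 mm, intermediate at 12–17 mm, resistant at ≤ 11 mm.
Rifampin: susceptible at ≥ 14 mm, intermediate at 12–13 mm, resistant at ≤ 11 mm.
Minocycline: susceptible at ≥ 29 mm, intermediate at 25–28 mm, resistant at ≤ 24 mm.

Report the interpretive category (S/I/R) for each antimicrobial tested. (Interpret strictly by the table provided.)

Aztreonam 24 mm: ≥ 21 mm → susceptible
Azithromycin 34 mm: ≥ 29 mm — Susceptible
Tetracycline (21 mm) in 21–25 mm — intermediate
Tigecycline: 35 mm is ≥ 28 mm — susceptible
Ceftriaxone (36 mm) ≥ 27 mm — Susceptible
Chloramphenicol (19 mm) ≥ 18 mm → Susceptible
Rifampin 13 mm: in 12–13 mm — intermediate
Minocycline (23 mm) ≤ 24 mm → Resistant

S, S, I, S, S, S, I, R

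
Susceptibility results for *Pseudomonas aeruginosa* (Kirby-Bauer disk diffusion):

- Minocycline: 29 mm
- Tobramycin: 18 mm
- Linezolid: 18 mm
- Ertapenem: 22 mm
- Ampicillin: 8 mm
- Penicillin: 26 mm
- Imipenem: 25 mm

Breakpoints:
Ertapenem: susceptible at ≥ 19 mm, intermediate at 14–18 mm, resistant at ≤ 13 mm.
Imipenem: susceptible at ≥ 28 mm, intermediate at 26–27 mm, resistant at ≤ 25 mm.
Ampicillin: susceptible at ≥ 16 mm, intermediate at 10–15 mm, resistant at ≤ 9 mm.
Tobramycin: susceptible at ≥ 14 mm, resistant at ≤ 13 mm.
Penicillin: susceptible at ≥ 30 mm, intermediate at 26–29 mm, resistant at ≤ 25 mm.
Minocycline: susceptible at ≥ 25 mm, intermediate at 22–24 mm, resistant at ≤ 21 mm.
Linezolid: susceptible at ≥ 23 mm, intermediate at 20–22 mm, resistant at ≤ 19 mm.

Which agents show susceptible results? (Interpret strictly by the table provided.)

Minocycline: 29 mm is ≥ 25 mm — Susceptible
Tobramycin (18 mm) ≥ 14 mm → Susceptible
Linezolid: 18 mm is ≤ 19 mm — Resistant
Ertapenem (22 mm) ≥ 19 mm — Susceptible
Ampicillin (8 mm) ≤ 9 mm ⇒ resistant
Penicillin 26 mm: in 26–29 mm ⇒ I
Imipenem (25 mm) ≤ 25 mm ⇒ resistant

minocycline, tobramycin, ertapenem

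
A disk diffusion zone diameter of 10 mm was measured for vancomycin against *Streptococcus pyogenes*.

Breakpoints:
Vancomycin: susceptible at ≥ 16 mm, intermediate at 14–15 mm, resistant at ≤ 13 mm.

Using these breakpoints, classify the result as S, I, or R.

Resistant

Vancomycin 10 mm: ≤ 13 mm ⇒ Resistant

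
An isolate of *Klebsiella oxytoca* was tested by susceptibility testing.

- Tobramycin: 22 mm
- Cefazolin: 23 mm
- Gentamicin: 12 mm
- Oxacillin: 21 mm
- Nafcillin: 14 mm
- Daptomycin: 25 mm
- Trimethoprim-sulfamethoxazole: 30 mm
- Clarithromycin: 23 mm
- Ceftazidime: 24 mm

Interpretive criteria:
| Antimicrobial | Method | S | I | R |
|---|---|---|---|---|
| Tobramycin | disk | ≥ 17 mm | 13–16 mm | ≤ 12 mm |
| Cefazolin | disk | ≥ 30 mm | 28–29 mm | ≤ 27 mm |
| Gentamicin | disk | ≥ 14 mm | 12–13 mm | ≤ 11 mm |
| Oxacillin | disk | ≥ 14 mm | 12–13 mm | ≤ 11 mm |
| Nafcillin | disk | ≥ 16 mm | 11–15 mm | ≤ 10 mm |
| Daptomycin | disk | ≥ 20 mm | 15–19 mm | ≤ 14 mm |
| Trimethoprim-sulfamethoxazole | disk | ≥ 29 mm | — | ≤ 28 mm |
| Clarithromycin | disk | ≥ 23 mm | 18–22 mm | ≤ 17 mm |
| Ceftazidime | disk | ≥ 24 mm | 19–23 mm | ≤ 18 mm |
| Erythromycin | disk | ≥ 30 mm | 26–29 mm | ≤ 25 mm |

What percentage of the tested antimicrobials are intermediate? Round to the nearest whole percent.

22%

Tobramycin (22 mm) ≥ 17 mm → Susceptible
Cefazolin: 23 mm is ≤ 27 mm → Resistant
Gentamicin (12 mm) in 12–13 mm → I
Oxacillin: 21 mm is ≥ 14 mm — susceptible
Nafcillin (14 mm) in 11–15 mm — intermediate
Daptomycin 25 mm: ≥ 20 mm — S
Trimethoprim-sulfamethoxazole: 30 mm is ≥ 29 mm — S
Clarithromycin: 23 mm is ≥ 23 mm ⇒ susceptible
Ceftazidime (24 mm) ≥ 24 mm → susceptible
Intermediate: 2/9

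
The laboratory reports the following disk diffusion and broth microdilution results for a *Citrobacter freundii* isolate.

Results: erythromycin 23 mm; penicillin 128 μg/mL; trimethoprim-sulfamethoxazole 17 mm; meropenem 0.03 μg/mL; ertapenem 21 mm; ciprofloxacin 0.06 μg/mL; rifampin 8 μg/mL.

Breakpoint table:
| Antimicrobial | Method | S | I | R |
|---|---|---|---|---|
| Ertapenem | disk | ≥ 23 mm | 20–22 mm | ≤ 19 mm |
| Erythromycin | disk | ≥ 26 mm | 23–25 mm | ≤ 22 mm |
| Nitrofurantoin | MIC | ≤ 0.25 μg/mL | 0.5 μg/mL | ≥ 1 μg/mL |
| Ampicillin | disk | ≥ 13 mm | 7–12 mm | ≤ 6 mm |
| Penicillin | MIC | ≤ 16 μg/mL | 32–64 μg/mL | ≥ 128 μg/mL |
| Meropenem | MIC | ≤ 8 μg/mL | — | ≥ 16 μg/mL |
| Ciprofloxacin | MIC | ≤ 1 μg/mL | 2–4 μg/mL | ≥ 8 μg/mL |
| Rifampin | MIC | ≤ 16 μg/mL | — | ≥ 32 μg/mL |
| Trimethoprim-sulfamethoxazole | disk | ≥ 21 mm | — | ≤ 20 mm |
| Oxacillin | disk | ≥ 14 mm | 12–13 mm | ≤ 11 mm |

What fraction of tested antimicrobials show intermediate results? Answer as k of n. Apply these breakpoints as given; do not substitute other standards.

2 of 7

Erythromycin (23 mm) in 23–25 mm → intermediate
Penicillin 128 μg/mL: ≥ 128 μg/mL — Resistant
Trimethoprim-sulfamethoxazole 17 mm: ≤ 20 mm — resistant
Meropenem: 0.03 μg/mL is ≤ 8 μg/mL → susceptible
Ertapenem: 21 mm is in 20–22 mm ⇒ intermediate
Ciprofloxacin (0.06 μg/mL) ≤ 1 μg/mL — susceptible
Rifampin: 8 μg/mL is ≤ 16 μg/mL — Susceptible
Intermediate: 2/7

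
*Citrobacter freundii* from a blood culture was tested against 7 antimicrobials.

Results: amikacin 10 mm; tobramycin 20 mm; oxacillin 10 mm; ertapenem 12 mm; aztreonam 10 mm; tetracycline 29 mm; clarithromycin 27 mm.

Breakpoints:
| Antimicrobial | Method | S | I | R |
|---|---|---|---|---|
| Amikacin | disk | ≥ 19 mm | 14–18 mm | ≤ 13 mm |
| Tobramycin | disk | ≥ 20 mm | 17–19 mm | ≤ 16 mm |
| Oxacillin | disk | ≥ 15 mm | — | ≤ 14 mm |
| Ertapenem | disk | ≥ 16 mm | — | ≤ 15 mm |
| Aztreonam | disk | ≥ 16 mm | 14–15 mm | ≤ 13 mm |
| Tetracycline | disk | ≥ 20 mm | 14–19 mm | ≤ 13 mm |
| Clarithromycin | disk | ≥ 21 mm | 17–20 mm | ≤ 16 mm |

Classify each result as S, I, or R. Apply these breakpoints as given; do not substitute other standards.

Amikacin (10 mm) ≤ 13 mm — Resistant
Tobramycin 20 mm: ≥ 20 mm ⇒ S
Oxacillin (10 mm) ≤ 14 mm — R
Ertapenem: 12 mm is ≤ 15 mm → Resistant
Aztreonam 10 mm: ≤ 13 mm — resistant
Tetracycline (29 mm) ≥ 20 mm → S
Clarithromycin 27 mm: ≥ 21 mm → Susceptible

R, S, R, R, R, S, S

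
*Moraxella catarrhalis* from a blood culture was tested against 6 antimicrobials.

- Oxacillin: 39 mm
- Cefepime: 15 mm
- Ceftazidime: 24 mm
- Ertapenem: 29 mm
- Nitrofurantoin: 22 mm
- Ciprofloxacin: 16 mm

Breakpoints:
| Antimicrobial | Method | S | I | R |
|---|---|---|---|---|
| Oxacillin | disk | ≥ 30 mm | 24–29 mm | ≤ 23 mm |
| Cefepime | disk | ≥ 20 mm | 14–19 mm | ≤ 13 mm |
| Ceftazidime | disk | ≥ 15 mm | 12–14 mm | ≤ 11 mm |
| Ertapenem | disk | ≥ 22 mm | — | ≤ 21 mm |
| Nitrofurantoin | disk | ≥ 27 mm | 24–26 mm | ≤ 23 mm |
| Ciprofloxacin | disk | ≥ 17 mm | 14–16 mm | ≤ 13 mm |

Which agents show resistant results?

Oxacillin (39 mm) ≥ 30 mm → susceptible
Cefepime (15 mm) in 14–19 mm ⇒ Intermediate
Ceftazidime 24 mm: ≥ 15 mm → S
Ertapenem: 29 mm is ≥ 22 mm — Susceptible
Nitrofurantoin 22 mm: ≤ 23 mm → Resistant
Ciprofloxacin: 16 mm is in 14–16 mm ⇒ intermediate

nitrofurantoin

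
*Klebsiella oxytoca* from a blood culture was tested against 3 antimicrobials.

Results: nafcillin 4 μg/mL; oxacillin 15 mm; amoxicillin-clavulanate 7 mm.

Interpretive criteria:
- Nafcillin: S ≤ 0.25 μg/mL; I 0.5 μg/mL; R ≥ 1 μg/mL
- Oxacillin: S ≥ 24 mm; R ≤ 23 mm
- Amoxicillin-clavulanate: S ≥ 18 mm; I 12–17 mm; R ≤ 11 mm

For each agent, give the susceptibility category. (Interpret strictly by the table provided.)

Nafcillin (4 μg/mL) ≥ 1 μg/mL — resistant
Oxacillin 15 mm: ≤ 23 mm ⇒ resistant
Amoxicillin-clavulanate (7 mm) ≤ 11 mm → resistant

R, R, R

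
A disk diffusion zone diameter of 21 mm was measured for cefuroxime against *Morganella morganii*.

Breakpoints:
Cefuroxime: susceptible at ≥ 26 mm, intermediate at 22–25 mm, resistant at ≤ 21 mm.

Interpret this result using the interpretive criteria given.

Cefuroxime 21 mm: ≤ 21 mm ⇒ Resistant

R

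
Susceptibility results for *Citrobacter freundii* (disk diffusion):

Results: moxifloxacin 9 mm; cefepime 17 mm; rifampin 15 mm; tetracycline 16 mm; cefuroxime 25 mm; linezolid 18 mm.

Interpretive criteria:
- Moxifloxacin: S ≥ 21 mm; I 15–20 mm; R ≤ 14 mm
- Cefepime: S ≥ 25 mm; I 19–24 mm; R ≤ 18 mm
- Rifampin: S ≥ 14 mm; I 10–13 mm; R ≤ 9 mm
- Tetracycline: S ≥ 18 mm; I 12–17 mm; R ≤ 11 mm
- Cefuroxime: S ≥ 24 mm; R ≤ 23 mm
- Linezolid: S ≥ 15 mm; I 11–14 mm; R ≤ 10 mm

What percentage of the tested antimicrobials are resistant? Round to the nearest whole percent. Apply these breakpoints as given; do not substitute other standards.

Moxifloxacin: 9 mm is ≤ 14 mm → resistant
Cefepime: 17 mm is ≤ 18 mm ⇒ Resistant
Rifampin: 15 mm is ≥ 14 mm — S
Tetracycline (16 mm) in 12–17 mm ⇒ intermediate
Cefuroxime 25 mm: ≥ 24 mm → S
Linezolid (18 mm) ≥ 15 mm ⇒ susceptible
Resistant: 2/6

33%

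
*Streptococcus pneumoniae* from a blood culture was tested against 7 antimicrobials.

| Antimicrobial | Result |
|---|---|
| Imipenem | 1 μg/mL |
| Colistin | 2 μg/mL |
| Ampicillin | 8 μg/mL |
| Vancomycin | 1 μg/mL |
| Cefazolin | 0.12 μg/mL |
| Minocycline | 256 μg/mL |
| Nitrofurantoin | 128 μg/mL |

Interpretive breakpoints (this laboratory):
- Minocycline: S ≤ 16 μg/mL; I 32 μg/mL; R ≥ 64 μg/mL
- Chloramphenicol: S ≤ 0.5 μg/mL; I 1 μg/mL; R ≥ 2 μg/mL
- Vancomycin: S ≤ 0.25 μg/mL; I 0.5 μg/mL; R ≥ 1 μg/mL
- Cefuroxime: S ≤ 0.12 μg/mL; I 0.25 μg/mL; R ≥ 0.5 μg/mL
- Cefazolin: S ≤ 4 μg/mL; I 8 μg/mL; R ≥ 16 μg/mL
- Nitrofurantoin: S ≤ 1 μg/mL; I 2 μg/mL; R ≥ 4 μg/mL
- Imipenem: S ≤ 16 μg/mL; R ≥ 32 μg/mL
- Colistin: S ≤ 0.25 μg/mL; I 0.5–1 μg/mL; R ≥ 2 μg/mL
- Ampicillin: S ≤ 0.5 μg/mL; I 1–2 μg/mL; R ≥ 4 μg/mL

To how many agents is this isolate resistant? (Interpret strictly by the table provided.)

5

Imipenem 1 μg/mL: ≤ 16 μg/mL → Susceptible
Colistin 2 μg/mL: ≥ 2 μg/mL — R
Ampicillin 8 μg/mL: ≥ 4 μg/mL ⇒ Resistant
Vancomycin (1 μg/mL) ≥ 1 μg/mL — resistant
Cefazolin (0.12 μg/mL) ≤ 4 μg/mL — Susceptible
Minocycline (256 μg/mL) ≥ 64 μg/mL ⇒ R
Nitrofurantoin (128 μg/mL) ≥ 4 μg/mL ⇒ Resistant
Resistant: 5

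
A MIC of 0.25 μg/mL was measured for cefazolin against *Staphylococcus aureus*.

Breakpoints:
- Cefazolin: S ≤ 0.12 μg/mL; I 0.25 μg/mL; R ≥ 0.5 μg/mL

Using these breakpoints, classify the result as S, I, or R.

I

Cefazolin (0.25 μg/mL) = 0.25 μg/mL → I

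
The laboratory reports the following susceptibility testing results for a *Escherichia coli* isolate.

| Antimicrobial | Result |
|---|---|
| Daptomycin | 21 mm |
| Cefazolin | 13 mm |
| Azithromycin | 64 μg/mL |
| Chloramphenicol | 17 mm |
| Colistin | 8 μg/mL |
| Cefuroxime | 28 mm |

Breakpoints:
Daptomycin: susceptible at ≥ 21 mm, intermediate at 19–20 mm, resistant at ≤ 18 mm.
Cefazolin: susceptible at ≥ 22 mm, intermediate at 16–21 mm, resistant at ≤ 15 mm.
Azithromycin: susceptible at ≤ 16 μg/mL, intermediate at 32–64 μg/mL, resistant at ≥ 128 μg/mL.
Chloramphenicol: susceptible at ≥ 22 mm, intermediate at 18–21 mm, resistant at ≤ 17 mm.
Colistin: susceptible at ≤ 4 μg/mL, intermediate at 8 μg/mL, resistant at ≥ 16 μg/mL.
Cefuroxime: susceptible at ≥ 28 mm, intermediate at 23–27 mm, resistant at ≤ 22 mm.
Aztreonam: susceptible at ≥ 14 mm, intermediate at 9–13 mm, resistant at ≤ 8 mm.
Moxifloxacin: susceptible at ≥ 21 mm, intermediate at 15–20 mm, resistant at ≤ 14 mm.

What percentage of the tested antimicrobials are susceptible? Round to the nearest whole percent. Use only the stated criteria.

33%

Daptomycin 21 mm: ≥ 21 mm → susceptible
Cefazolin 13 mm: ≤ 15 mm ⇒ Resistant
Azithromycin 64 μg/mL: in 32–64 μg/mL → intermediate
Chloramphenicol (17 mm) ≤ 17 mm ⇒ R
Colistin: 8 μg/mL is = 8 μg/mL — intermediate
Cefuroxime 28 mm: ≥ 28 mm ⇒ S
Susceptible: 2/6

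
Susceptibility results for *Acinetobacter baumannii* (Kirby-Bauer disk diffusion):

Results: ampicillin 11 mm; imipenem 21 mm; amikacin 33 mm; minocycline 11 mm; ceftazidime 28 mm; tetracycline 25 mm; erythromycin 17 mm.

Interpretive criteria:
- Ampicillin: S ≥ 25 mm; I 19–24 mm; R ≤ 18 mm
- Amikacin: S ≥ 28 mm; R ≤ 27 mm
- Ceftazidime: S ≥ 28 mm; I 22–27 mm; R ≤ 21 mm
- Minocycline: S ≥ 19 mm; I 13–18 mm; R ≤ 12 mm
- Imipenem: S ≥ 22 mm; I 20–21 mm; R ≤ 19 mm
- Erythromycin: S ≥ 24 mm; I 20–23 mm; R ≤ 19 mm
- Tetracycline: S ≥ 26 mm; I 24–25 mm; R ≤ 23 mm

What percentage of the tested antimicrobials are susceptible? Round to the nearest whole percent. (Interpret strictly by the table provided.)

Ampicillin: 11 mm is ≤ 18 mm ⇒ Resistant
Imipenem (21 mm) in 20–21 mm — Intermediate
Amikacin (33 mm) ≥ 28 mm ⇒ Susceptible
Minocycline 11 mm: ≤ 12 mm → Resistant
Ceftazidime (28 mm) ≥ 28 mm — Susceptible
Tetracycline (25 mm) in 24–25 mm — I
Erythromycin (17 mm) ≤ 19 mm → Resistant
Susceptible: 2/7

29%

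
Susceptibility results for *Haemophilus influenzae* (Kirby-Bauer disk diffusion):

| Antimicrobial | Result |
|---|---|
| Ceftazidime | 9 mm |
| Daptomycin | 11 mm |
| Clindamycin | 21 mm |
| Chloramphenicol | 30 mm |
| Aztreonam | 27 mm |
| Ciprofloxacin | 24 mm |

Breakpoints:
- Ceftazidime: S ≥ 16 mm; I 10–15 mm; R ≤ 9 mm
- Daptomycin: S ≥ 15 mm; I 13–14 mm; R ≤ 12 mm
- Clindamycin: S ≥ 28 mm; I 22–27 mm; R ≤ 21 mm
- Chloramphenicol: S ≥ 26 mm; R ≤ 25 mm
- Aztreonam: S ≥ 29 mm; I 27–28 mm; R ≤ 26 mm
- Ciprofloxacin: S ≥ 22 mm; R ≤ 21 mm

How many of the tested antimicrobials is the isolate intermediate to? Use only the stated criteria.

Ceftazidime: 9 mm is ≤ 9 mm — R
Daptomycin (11 mm) ≤ 12 mm — resistant
Clindamycin (21 mm) ≤ 21 mm ⇒ Resistant
Chloramphenicol 30 mm: ≥ 26 mm ⇒ susceptible
Aztreonam: 27 mm is in 27–28 mm → I
Ciprofloxacin: 24 mm is ≥ 22 mm ⇒ susceptible
Intermediate: 1

1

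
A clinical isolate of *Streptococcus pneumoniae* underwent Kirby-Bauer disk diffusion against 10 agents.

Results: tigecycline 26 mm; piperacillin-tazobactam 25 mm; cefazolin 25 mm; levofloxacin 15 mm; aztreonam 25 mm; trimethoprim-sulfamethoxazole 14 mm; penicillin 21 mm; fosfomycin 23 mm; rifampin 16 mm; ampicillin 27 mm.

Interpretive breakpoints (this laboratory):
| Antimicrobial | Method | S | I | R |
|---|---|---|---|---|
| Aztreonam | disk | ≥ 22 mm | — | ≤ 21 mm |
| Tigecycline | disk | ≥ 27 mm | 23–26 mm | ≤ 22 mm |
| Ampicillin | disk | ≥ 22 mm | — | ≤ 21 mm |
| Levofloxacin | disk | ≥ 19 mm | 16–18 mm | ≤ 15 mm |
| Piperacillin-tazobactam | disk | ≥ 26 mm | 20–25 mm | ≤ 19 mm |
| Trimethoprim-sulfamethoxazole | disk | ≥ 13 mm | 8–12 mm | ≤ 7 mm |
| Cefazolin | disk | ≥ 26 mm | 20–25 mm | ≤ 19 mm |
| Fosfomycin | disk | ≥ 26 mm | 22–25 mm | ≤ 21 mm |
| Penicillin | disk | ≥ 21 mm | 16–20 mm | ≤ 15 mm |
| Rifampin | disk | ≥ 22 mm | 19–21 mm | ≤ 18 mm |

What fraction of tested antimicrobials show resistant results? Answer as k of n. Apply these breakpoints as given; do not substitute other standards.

2 of 10

Tigecycline 26 mm: in 23–26 mm — Intermediate
Piperacillin-tazobactam 25 mm: in 20–25 mm → intermediate
Cefazolin: 25 mm is in 20–25 mm ⇒ intermediate
Levofloxacin: 15 mm is ≤ 15 mm → R
Aztreonam: 25 mm is ≥ 22 mm — Susceptible
Trimethoprim-sulfamethoxazole 14 mm: ≥ 13 mm — susceptible
Penicillin (21 mm) ≥ 21 mm — S
Fosfomycin (23 mm) in 22–25 mm → intermediate
Rifampin: 16 mm is ≤ 18 mm ⇒ resistant
Ampicillin 27 mm: ≥ 22 mm → Susceptible
Resistant: 2/10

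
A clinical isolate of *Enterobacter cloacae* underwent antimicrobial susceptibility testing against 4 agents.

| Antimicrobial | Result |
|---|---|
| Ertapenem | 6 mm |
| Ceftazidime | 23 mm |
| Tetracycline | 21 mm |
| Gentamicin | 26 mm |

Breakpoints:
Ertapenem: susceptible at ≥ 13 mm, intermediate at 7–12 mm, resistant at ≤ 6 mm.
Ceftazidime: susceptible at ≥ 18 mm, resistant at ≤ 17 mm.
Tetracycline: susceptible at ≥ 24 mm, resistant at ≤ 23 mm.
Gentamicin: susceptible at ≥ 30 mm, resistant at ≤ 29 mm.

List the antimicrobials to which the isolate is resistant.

ertapenem, tetracycline, gentamicin

Ertapenem (6 mm) ≤ 6 mm → R
Ceftazidime: 23 mm is ≥ 18 mm → S
Tetracycline (21 mm) ≤ 23 mm ⇒ R
Gentamicin: 26 mm is ≤ 29 mm ⇒ R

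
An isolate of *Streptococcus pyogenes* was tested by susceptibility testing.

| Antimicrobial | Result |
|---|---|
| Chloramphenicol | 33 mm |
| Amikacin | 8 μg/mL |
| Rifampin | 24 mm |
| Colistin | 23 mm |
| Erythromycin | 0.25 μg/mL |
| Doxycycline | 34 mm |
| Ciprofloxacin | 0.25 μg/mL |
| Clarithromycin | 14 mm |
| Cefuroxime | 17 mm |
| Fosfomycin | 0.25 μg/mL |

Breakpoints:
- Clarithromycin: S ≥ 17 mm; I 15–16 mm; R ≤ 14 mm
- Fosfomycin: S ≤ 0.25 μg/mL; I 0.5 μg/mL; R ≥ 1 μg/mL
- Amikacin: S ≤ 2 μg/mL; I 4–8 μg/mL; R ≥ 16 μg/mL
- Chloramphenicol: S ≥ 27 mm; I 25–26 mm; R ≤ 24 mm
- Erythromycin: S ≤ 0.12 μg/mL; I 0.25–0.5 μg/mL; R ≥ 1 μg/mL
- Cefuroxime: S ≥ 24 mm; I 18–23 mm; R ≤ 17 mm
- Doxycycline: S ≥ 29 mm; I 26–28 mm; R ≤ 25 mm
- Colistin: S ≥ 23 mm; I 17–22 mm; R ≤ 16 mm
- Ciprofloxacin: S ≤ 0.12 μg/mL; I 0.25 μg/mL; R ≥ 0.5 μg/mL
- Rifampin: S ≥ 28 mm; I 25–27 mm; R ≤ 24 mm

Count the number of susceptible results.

Chloramphenicol 33 mm: ≥ 27 mm — S
Amikacin 8 μg/mL: in 4–8 μg/mL → I
Rifampin: 24 mm is ≤ 24 mm — resistant
Colistin 23 mm: ≥ 23 mm ⇒ S
Erythromycin (0.25 μg/mL) in 0.25–0.5 μg/mL ⇒ Intermediate
Doxycycline: 34 mm is ≥ 29 mm — susceptible
Ciprofloxacin (0.25 μg/mL) = 0.25 μg/mL ⇒ intermediate
Clarithromycin 14 mm: ≤ 14 mm ⇒ resistant
Cefuroxime (17 mm) ≤ 17 mm ⇒ resistant
Fosfomycin 0.25 μg/mL: ≤ 0.25 μg/mL ⇒ Susceptible
Susceptible: 4

4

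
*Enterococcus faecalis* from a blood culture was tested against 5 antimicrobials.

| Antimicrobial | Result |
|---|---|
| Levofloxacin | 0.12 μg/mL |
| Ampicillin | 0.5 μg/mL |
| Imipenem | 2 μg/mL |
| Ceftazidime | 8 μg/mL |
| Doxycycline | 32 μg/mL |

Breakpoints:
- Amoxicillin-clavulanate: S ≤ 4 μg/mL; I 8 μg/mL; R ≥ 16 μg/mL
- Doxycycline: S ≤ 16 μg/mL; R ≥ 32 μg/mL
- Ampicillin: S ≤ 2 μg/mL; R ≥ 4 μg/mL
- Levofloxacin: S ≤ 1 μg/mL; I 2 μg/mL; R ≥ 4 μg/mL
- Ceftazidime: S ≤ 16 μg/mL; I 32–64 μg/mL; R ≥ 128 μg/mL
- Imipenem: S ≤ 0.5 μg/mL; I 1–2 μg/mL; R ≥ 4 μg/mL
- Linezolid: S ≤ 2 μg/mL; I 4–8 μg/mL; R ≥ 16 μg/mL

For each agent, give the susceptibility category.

Levofloxacin: 0.12 μg/mL is ≤ 1 μg/mL → S
Ampicillin: 0.5 μg/mL is ≤ 2 μg/mL — Susceptible
Imipenem: 2 μg/mL is in 1–2 μg/mL — intermediate
Ceftazidime: 8 μg/mL is ≤ 16 μg/mL → susceptible
Doxycycline 32 μg/mL: ≥ 32 μg/mL → Resistant

S, S, I, S, R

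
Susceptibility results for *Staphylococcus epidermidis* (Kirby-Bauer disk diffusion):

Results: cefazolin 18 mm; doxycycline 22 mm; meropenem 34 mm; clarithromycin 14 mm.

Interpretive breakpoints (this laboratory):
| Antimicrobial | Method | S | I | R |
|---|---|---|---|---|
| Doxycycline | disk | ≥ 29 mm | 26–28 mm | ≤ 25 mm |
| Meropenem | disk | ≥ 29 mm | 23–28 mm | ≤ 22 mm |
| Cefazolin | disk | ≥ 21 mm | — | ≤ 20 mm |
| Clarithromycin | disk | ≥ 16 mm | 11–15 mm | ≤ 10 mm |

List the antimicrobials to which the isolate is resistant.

Cefazolin (18 mm) ≤ 20 mm — R
Doxycycline 22 mm: ≤ 25 mm ⇒ Resistant
Meropenem 34 mm: ≥ 29 mm — S
Clarithromycin 14 mm: in 11–15 mm ⇒ intermediate

cefazolin, doxycycline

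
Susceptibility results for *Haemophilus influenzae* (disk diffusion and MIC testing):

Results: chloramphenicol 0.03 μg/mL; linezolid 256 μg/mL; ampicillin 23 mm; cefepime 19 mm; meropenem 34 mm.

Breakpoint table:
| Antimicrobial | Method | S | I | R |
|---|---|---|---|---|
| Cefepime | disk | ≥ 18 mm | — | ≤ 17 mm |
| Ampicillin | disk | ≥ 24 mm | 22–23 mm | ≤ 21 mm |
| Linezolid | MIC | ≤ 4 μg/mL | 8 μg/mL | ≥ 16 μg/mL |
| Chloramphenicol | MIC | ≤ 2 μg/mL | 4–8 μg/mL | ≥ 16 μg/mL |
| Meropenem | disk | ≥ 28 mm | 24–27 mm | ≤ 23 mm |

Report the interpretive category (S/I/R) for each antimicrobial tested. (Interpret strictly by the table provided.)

Chloramphenicol: 0.03 μg/mL is ≤ 2 μg/mL → S
Linezolid 256 μg/mL: ≥ 16 μg/mL → resistant
Ampicillin 23 mm: in 22–23 mm → intermediate
Cefepime 19 mm: ≥ 18 mm — susceptible
Meropenem: 34 mm is ≥ 28 mm ⇒ Susceptible

S, R, I, S, S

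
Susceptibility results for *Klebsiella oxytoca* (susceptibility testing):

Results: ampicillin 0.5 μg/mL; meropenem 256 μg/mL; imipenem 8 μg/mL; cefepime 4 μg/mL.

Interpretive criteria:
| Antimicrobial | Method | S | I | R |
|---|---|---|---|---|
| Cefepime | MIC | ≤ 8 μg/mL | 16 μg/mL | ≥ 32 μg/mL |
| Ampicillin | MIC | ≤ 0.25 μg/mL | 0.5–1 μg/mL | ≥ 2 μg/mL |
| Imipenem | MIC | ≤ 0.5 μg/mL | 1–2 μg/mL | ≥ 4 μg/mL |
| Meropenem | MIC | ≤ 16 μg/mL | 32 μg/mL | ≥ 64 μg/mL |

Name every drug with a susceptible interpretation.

cefepime

Ampicillin: 0.5 μg/mL is in 0.5–1 μg/mL — Intermediate
Meropenem: 256 μg/mL is ≥ 64 μg/mL — R
Imipenem (8 μg/mL) ≥ 4 μg/mL → R
Cefepime (4 μg/mL) ≤ 8 μg/mL ⇒ S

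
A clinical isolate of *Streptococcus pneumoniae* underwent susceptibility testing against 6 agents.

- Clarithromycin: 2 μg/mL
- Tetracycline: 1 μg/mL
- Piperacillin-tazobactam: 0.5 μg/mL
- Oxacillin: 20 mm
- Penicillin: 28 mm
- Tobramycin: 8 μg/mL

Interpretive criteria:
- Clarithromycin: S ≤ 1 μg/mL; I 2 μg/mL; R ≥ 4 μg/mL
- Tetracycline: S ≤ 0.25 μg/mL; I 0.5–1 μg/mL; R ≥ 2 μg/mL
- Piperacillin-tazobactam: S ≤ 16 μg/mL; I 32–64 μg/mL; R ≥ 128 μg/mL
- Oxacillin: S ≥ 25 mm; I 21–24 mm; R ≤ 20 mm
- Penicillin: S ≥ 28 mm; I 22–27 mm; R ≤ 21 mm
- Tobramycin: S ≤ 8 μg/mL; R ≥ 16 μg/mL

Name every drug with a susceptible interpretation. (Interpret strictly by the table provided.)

piperacillin-tazobactam, penicillin, tobramycin

Clarithromycin (2 μg/mL) = 2 μg/mL → intermediate
Tetracycline (1 μg/mL) in 0.5–1 μg/mL → I
Piperacillin-tazobactam (0.5 μg/mL) ≤ 16 μg/mL ⇒ susceptible
Oxacillin (20 mm) ≤ 20 mm → R
Penicillin 28 mm: ≥ 28 mm — Susceptible
Tobramycin: 8 μg/mL is ≤ 8 μg/mL ⇒ S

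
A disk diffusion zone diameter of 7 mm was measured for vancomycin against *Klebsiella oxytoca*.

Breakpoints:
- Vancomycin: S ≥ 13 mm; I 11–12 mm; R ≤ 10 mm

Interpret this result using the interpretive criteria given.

Resistant

Vancomycin 7 mm: ≤ 10 mm — resistant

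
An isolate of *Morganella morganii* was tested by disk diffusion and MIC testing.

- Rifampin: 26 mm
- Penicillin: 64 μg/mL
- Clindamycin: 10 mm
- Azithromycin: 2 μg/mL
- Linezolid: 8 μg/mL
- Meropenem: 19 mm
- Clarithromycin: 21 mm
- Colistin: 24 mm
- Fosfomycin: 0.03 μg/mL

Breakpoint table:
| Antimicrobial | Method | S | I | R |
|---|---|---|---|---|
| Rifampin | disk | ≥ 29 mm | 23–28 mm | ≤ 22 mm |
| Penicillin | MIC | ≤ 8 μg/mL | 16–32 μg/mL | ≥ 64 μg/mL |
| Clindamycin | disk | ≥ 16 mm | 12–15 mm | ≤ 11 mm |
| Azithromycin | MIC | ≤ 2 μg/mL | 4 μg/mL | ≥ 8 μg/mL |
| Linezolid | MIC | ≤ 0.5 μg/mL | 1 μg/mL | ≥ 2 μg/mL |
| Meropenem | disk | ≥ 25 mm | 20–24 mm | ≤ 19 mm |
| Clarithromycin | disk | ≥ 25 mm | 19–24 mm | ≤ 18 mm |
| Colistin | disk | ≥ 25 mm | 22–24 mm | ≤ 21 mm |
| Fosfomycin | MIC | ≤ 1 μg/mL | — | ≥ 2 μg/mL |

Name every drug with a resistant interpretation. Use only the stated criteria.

penicillin, clindamycin, linezolid, meropenem

Rifampin (26 mm) in 23–28 mm → intermediate
Penicillin (64 μg/mL) ≥ 64 μg/mL → R
Clindamycin 10 mm: ≤ 11 mm — resistant
Azithromycin 2 μg/mL: ≤ 2 μg/mL ⇒ Susceptible
Linezolid (8 μg/mL) ≥ 2 μg/mL → resistant
Meropenem (19 mm) ≤ 19 mm → resistant
Clarithromycin (21 mm) in 19–24 mm — I
Colistin: 24 mm is in 22–24 mm → I
Fosfomycin (0.03 μg/mL) ≤ 1 μg/mL → Susceptible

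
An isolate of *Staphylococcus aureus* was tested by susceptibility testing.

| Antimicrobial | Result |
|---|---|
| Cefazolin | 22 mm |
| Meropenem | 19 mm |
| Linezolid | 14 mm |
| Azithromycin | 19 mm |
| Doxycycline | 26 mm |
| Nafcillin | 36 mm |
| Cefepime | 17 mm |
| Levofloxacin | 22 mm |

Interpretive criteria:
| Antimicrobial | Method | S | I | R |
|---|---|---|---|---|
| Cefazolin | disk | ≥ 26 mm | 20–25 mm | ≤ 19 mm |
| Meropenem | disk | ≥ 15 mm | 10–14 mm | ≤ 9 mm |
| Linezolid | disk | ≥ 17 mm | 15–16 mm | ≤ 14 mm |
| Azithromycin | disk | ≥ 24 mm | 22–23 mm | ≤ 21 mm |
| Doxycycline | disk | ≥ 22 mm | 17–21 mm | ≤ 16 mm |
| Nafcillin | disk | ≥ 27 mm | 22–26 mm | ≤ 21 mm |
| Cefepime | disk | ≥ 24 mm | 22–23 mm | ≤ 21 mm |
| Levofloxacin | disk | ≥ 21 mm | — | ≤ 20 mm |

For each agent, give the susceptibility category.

I, S, R, R, S, S, R, S

Cefazolin (22 mm) in 20–25 mm → Intermediate
Meropenem: 19 mm is ≥ 15 mm — Susceptible
Linezolid (14 mm) ≤ 14 mm → resistant
Azithromycin: 19 mm is ≤ 21 mm — Resistant
Doxycycline: 26 mm is ≥ 22 mm ⇒ Susceptible
Nafcillin (36 mm) ≥ 27 mm ⇒ susceptible
Cefepime 17 mm: ≤ 21 mm → resistant
Levofloxacin (22 mm) ≥ 21 mm → susceptible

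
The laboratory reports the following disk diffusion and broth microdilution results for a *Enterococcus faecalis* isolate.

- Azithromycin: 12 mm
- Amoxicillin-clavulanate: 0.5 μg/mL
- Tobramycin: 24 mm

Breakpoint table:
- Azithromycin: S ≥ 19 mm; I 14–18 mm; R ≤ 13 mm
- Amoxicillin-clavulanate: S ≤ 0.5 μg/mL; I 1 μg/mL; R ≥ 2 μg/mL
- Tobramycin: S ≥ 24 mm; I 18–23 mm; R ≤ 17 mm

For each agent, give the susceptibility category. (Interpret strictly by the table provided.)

Azithromycin: 12 mm is ≤ 13 mm — resistant
Amoxicillin-clavulanate: 0.5 μg/mL is ≤ 0.5 μg/mL — susceptible
Tobramycin: 24 mm is ≥ 24 mm ⇒ Susceptible

R, S, S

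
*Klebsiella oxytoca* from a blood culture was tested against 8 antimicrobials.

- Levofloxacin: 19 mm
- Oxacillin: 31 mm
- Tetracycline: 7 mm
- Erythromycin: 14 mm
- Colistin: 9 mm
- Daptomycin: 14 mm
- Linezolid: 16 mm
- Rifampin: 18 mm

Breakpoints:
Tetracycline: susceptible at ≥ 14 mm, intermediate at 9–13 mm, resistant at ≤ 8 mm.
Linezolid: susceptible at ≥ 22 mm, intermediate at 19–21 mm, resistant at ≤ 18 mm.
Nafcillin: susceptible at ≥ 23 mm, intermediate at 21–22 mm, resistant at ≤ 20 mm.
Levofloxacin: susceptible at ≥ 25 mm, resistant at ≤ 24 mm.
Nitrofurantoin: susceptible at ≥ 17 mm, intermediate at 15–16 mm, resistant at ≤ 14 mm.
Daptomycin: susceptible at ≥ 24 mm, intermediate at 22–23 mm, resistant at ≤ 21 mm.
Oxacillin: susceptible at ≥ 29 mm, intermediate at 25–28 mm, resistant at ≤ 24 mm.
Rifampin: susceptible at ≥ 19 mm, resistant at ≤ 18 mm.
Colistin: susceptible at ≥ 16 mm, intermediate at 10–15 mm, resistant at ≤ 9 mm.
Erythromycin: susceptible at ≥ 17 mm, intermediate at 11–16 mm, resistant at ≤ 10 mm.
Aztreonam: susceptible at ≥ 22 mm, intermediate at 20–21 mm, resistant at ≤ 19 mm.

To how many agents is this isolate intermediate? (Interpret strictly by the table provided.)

Levofloxacin (19 mm) ≤ 24 mm ⇒ R
Oxacillin: 31 mm is ≥ 29 mm — Susceptible
Tetracycline: 7 mm is ≤ 8 mm → resistant
Erythromycin: 14 mm is in 11–16 mm → intermediate
Colistin: 9 mm is ≤ 9 mm ⇒ Resistant
Daptomycin (14 mm) ≤ 21 mm — Resistant
Linezolid: 16 mm is ≤ 18 mm ⇒ Resistant
Rifampin (18 mm) ≤ 18 mm ⇒ resistant
Intermediate: 1

1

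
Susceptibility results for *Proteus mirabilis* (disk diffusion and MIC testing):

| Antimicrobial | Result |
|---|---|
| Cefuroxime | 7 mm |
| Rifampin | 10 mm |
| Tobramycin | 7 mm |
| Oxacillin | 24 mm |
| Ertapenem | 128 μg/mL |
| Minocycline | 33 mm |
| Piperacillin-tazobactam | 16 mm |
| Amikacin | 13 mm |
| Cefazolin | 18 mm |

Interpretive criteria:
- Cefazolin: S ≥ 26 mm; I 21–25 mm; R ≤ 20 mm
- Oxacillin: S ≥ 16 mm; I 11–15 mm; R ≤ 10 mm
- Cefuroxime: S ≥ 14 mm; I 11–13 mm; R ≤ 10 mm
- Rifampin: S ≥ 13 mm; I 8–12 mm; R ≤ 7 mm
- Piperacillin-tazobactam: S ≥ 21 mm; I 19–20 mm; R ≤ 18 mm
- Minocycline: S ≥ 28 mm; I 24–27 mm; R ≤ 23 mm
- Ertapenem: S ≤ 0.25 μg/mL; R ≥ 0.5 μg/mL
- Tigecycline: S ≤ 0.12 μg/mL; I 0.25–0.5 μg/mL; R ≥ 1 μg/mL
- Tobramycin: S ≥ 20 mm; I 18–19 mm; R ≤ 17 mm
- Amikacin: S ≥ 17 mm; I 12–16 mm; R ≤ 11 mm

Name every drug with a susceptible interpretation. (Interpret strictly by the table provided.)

Cefuroxime (7 mm) ≤ 10 mm → Resistant
Rifampin (10 mm) in 8–12 mm → Intermediate
Tobramycin (7 mm) ≤ 17 mm → R
Oxacillin: 24 mm is ≥ 16 mm ⇒ S
Ertapenem: 128 μg/mL is ≥ 0.5 μg/mL → R
Minocycline 33 mm: ≥ 28 mm ⇒ S
Piperacillin-tazobactam: 16 mm is ≤ 18 mm ⇒ resistant
Amikacin 13 mm: in 12–16 mm → I
Cefazolin 18 mm: ≤ 20 mm — resistant

oxacillin, minocycline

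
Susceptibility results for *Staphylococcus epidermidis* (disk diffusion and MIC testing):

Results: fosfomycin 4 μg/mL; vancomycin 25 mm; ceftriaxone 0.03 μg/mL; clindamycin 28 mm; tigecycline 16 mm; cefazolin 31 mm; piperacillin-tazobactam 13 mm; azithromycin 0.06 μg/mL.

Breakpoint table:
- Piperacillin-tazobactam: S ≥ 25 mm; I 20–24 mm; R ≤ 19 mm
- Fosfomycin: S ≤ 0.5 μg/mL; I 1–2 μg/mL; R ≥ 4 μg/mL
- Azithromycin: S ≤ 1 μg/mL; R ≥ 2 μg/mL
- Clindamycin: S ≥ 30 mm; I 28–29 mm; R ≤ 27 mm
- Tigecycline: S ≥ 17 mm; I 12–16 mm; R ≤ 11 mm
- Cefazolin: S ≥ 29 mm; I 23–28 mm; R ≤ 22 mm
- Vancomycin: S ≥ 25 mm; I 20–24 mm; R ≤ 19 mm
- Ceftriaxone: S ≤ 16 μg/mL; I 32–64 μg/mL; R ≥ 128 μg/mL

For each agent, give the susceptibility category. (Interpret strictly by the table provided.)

Fosfomycin: 4 μg/mL is ≥ 4 μg/mL ⇒ Resistant
Vancomycin (25 mm) ≥ 25 mm → susceptible
Ceftriaxone: 0.03 μg/mL is ≤ 16 μg/mL ⇒ S
Clindamycin 28 mm: in 28–29 mm → I
Tigecycline (16 mm) in 12–16 mm ⇒ Intermediate
Cefazolin (31 mm) ≥ 29 mm → S
Piperacillin-tazobactam 13 mm: ≤ 19 mm → resistant
Azithromycin: 0.06 μg/mL is ≤ 1 μg/mL ⇒ S

R, S, S, I, I, S, R, S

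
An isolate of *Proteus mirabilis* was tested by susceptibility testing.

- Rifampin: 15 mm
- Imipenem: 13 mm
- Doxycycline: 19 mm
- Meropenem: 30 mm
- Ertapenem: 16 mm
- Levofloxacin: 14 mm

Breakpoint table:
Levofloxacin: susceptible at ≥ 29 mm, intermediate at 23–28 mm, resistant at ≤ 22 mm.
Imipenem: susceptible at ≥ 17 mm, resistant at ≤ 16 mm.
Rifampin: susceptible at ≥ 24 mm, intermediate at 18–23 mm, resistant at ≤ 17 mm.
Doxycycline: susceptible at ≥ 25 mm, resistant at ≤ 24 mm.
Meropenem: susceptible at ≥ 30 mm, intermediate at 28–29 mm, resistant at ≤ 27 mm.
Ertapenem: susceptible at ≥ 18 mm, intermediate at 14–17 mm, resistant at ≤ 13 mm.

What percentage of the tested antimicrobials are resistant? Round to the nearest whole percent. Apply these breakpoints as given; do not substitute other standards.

67%

Rifampin 15 mm: ≤ 17 mm — Resistant
Imipenem (13 mm) ≤ 16 mm — R
Doxycycline 19 mm: ≤ 24 mm — R
Meropenem 30 mm: ≥ 30 mm — susceptible
Ertapenem (16 mm) in 14–17 mm — I
Levofloxacin (14 mm) ≤ 22 mm — R
Resistant: 4/6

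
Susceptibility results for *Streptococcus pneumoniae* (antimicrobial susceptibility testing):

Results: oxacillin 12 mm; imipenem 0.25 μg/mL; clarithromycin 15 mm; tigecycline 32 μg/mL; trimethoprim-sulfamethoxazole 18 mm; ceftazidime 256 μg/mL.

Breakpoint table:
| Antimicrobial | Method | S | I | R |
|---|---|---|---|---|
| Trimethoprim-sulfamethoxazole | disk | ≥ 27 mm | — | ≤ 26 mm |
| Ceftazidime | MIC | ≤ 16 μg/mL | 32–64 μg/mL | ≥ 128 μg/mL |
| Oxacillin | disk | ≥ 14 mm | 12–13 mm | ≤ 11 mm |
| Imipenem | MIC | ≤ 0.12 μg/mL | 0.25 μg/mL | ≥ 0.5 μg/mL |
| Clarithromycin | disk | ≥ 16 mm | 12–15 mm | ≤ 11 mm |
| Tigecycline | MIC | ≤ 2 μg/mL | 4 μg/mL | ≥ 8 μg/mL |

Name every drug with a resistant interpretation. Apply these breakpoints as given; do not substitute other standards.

Oxacillin (12 mm) in 12–13 mm — Intermediate
Imipenem: 0.25 μg/mL is = 0.25 μg/mL ⇒ intermediate
Clarithromycin (15 mm) in 12–15 mm ⇒ Intermediate
Tigecycline 32 μg/mL: ≥ 8 μg/mL → resistant
Trimethoprim-sulfamethoxazole (18 mm) ≤ 26 mm — Resistant
Ceftazidime 256 μg/mL: ≥ 128 μg/mL ⇒ resistant

tigecycline, trimethoprim-sulfamethoxazole, ceftazidime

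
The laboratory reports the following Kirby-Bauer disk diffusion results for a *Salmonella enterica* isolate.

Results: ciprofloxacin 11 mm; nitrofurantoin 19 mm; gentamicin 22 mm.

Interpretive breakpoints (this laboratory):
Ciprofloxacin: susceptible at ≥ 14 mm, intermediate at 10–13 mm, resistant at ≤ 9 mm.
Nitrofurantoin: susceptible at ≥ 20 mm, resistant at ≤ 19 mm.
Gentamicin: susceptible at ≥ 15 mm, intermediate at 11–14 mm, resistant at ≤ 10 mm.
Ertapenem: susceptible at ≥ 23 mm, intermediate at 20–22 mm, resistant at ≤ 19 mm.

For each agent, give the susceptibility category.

I, R, S

Ciprofloxacin (11 mm) in 10–13 mm ⇒ I
Nitrofurantoin 19 mm: ≤ 19 mm ⇒ R
Gentamicin 22 mm: ≥ 15 mm — Susceptible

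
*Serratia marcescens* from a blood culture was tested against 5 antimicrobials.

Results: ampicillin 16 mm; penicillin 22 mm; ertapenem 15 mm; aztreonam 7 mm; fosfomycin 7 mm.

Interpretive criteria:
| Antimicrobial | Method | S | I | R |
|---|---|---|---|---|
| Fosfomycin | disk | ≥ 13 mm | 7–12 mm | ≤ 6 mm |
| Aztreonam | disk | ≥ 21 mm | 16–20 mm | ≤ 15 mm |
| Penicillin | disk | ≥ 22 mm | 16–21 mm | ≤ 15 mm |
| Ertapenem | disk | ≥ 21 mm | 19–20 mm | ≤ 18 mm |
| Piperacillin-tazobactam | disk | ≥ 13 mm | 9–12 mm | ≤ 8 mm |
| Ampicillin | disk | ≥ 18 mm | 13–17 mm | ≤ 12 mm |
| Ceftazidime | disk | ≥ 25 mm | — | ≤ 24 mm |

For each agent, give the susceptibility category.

I, S, R, R, I

Ampicillin: 16 mm is in 13–17 mm ⇒ Intermediate
Penicillin: 22 mm is ≥ 22 mm ⇒ Susceptible
Ertapenem (15 mm) ≤ 18 mm — R
Aztreonam 7 mm: ≤ 15 mm — resistant
Fosfomycin: 7 mm is in 7–12 mm → Intermediate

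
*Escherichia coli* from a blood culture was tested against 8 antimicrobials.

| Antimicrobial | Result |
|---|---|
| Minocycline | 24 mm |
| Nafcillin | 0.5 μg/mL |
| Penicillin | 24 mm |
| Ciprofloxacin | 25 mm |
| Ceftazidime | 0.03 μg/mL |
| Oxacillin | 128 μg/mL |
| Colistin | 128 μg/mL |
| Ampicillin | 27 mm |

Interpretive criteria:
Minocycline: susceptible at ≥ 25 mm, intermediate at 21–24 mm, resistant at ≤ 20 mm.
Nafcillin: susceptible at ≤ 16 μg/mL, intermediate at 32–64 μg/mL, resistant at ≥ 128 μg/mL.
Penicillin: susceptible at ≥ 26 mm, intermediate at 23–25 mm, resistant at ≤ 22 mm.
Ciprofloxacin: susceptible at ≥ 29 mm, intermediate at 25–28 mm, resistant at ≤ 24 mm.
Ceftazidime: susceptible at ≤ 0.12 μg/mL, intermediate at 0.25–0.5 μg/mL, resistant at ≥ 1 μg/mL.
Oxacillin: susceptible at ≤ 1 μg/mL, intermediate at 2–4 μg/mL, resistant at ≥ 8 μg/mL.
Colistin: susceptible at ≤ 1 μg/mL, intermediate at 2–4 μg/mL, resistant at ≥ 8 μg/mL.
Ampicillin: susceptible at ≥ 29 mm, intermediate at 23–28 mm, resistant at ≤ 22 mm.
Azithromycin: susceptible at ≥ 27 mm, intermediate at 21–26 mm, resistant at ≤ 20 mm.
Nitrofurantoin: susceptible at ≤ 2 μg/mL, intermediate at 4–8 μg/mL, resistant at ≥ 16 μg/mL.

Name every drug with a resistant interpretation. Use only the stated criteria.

Minocycline: 24 mm is in 21–24 mm ⇒ intermediate
Nafcillin 0.5 μg/mL: ≤ 16 μg/mL → Susceptible
Penicillin (24 mm) in 23–25 mm ⇒ Intermediate
Ciprofloxacin (25 mm) in 25–28 mm ⇒ I
Ceftazidime (0.03 μg/mL) ≤ 0.12 μg/mL → S
Oxacillin 128 μg/mL: ≥ 8 μg/mL — resistant
Colistin (128 μg/mL) ≥ 8 μg/mL — Resistant
Ampicillin: 27 mm is in 23–28 mm → I

oxacillin, colistin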